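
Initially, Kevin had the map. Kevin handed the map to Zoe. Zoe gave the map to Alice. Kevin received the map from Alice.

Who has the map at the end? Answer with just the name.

Tracking the map through each event:
Start: Kevin has the map.
After event 1: Zoe has the map.
After event 2: Alice has the map.
After event 3: Kevin has the map.

Answer: Kevin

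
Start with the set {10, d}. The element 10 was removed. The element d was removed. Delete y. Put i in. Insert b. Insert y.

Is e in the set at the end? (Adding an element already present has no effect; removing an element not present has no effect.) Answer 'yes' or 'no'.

Answer: no

Derivation:
Tracking the set through each operation:
Start: {10, d}
Event 1 (remove 10): removed. Set: {d}
Event 2 (remove d): removed. Set: {}
Event 3 (remove y): not present, no change. Set: {}
Event 4 (add i): added. Set: {i}
Event 5 (add b): added. Set: {b, i}
Event 6 (add y): added. Set: {b, i, y}

Final set: {b, i, y} (size 3)
e is NOT in the final set.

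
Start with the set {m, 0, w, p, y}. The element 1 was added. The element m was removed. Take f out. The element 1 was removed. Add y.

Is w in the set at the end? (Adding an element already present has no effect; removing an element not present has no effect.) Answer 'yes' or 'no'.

Answer: yes

Derivation:
Tracking the set through each operation:
Start: {0, m, p, w, y}
Event 1 (add 1): added. Set: {0, 1, m, p, w, y}
Event 2 (remove m): removed. Set: {0, 1, p, w, y}
Event 3 (remove f): not present, no change. Set: {0, 1, p, w, y}
Event 4 (remove 1): removed. Set: {0, p, w, y}
Event 5 (add y): already present, no change. Set: {0, p, w, y}

Final set: {0, p, w, y} (size 4)
w is in the final set.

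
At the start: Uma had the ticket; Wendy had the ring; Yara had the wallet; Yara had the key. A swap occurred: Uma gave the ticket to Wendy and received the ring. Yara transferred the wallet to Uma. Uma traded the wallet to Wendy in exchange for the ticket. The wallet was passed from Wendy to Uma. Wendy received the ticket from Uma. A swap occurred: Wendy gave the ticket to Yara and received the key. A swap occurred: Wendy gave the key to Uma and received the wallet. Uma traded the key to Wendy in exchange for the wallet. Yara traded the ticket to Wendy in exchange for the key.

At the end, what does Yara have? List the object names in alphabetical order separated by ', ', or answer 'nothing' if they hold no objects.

Tracking all object holders:
Start: ticket:Uma, ring:Wendy, wallet:Yara, key:Yara
Event 1 (swap ticket<->ring: now ticket:Wendy, ring:Uma). State: ticket:Wendy, ring:Uma, wallet:Yara, key:Yara
Event 2 (give wallet: Yara -> Uma). State: ticket:Wendy, ring:Uma, wallet:Uma, key:Yara
Event 3 (swap wallet<->ticket: now wallet:Wendy, ticket:Uma). State: ticket:Uma, ring:Uma, wallet:Wendy, key:Yara
Event 4 (give wallet: Wendy -> Uma). State: ticket:Uma, ring:Uma, wallet:Uma, key:Yara
Event 5 (give ticket: Uma -> Wendy). State: ticket:Wendy, ring:Uma, wallet:Uma, key:Yara
Event 6 (swap ticket<->key: now ticket:Yara, key:Wendy). State: ticket:Yara, ring:Uma, wallet:Uma, key:Wendy
Event 7 (swap key<->wallet: now key:Uma, wallet:Wendy). State: ticket:Yara, ring:Uma, wallet:Wendy, key:Uma
Event 8 (swap key<->wallet: now key:Wendy, wallet:Uma). State: ticket:Yara, ring:Uma, wallet:Uma, key:Wendy
Event 9 (swap ticket<->key: now ticket:Wendy, key:Yara). State: ticket:Wendy, ring:Uma, wallet:Uma, key:Yara

Final state: ticket:Wendy, ring:Uma, wallet:Uma, key:Yara
Yara holds: key.

Answer: key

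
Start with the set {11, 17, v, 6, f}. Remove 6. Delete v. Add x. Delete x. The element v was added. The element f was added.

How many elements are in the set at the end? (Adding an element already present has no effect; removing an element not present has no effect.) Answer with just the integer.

Answer: 4

Derivation:
Tracking the set through each operation:
Start: {11, 17, 6, f, v}
Event 1 (remove 6): removed. Set: {11, 17, f, v}
Event 2 (remove v): removed. Set: {11, 17, f}
Event 3 (add x): added. Set: {11, 17, f, x}
Event 4 (remove x): removed. Set: {11, 17, f}
Event 5 (add v): added. Set: {11, 17, f, v}
Event 6 (add f): already present, no change. Set: {11, 17, f, v}

Final set: {11, 17, f, v} (size 4)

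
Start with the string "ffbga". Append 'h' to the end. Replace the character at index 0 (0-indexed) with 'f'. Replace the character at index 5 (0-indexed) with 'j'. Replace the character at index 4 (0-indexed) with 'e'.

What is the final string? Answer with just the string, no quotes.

Applying each edit step by step:
Start: "ffbga"
Op 1 (append 'h'): "ffbga" -> "ffbgah"
Op 2 (replace idx 0: 'f' -> 'f'): "ffbgah" -> "ffbgah"
Op 3 (replace idx 5: 'h' -> 'j'): "ffbgah" -> "ffbgaj"
Op 4 (replace idx 4: 'a' -> 'e'): "ffbgaj" -> "ffbgej"

Answer: ffbgej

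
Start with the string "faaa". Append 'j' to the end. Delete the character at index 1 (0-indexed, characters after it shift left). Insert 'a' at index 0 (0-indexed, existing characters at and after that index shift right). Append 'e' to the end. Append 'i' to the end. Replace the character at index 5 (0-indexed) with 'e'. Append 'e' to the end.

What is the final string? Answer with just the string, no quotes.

Applying each edit step by step:
Start: "faaa"
Op 1 (append 'j'): "faaa" -> "faaaj"
Op 2 (delete idx 1 = 'a'): "faaaj" -> "faaj"
Op 3 (insert 'a' at idx 0): "faaj" -> "afaaj"
Op 4 (append 'e'): "afaaj" -> "afaaje"
Op 5 (append 'i'): "afaaje" -> "afaajei"
Op 6 (replace idx 5: 'e' -> 'e'): "afaajei" -> "afaajei"
Op 7 (append 'e'): "afaajei" -> "afaajeie"

Answer: afaajeie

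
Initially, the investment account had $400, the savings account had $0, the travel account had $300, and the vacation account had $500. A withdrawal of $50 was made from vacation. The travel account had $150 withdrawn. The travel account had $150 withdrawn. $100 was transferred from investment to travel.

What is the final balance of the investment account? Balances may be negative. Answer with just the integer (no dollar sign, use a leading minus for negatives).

Tracking account balances step by step:
Start: investment=400, savings=0, travel=300, vacation=500
Event 1 (withdraw 50 from vacation): vacation: 500 - 50 = 450. Balances: investment=400, savings=0, travel=300, vacation=450
Event 2 (withdraw 150 from travel): travel: 300 - 150 = 150. Balances: investment=400, savings=0, travel=150, vacation=450
Event 3 (withdraw 150 from travel): travel: 150 - 150 = 0. Balances: investment=400, savings=0, travel=0, vacation=450
Event 4 (transfer 100 investment -> travel): investment: 400 - 100 = 300, travel: 0 + 100 = 100. Balances: investment=300, savings=0, travel=100, vacation=450

Final balance of investment: 300

Answer: 300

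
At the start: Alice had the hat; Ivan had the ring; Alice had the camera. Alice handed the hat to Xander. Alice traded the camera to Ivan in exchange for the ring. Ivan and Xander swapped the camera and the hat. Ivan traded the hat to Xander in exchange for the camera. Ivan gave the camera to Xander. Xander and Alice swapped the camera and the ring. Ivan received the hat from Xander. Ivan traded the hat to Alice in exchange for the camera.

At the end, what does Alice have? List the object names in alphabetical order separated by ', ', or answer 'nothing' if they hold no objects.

Tracking all object holders:
Start: hat:Alice, ring:Ivan, camera:Alice
Event 1 (give hat: Alice -> Xander). State: hat:Xander, ring:Ivan, camera:Alice
Event 2 (swap camera<->ring: now camera:Ivan, ring:Alice). State: hat:Xander, ring:Alice, camera:Ivan
Event 3 (swap camera<->hat: now camera:Xander, hat:Ivan). State: hat:Ivan, ring:Alice, camera:Xander
Event 4 (swap hat<->camera: now hat:Xander, camera:Ivan). State: hat:Xander, ring:Alice, camera:Ivan
Event 5 (give camera: Ivan -> Xander). State: hat:Xander, ring:Alice, camera:Xander
Event 6 (swap camera<->ring: now camera:Alice, ring:Xander). State: hat:Xander, ring:Xander, camera:Alice
Event 7 (give hat: Xander -> Ivan). State: hat:Ivan, ring:Xander, camera:Alice
Event 8 (swap hat<->camera: now hat:Alice, camera:Ivan). State: hat:Alice, ring:Xander, camera:Ivan

Final state: hat:Alice, ring:Xander, camera:Ivan
Alice holds: hat.

Answer: hat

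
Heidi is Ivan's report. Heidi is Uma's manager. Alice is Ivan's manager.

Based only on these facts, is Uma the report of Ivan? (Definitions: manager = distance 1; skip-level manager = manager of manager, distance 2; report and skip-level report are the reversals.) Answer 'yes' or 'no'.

Reconstructing the manager chain from the given facts:
  Alice -> Ivan -> Heidi -> Uma
(each arrow means 'manager of the next')
Positions in the chain (0 = top):
  position of Alice: 0
  position of Ivan: 1
  position of Heidi: 2
  position of Uma: 3

Uma is at position 3, Ivan is at position 1; signed distance (j - i) = -2.
'report' requires j - i = -1. Actual distance is -2, so the relation does NOT hold.

Answer: no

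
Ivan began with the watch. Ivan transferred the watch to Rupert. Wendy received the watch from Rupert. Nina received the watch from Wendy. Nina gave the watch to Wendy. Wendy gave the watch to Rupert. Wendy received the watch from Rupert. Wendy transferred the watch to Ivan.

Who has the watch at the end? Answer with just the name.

Tracking the watch through each event:
Start: Ivan has the watch.
After event 1: Rupert has the watch.
After event 2: Wendy has the watch.
After event 3: Nina has the watch.
After event 4: Wendy has the watch.
After event 5: Rupert has the watch.
After event 6: Wendy has the watch.
After event 7: Ivan has the watch.

Answer: Ivan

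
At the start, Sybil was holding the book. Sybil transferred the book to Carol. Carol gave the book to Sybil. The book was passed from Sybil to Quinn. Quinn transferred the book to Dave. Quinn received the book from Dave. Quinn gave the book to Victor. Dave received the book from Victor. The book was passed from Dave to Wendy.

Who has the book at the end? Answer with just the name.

Tracking the book through each event:
Start: Sybil has the book.
After event 1: Carol has the book.
After event 2: Sybil has the book.
After event 3: Quinn has the book.
After event 4: Dave has the book.
After event 5: Quinn has the book.
After event 6: Victor has the book.
After event 7: Dave has the book.
After event 8: Wendy has the book.

Answer: Wendy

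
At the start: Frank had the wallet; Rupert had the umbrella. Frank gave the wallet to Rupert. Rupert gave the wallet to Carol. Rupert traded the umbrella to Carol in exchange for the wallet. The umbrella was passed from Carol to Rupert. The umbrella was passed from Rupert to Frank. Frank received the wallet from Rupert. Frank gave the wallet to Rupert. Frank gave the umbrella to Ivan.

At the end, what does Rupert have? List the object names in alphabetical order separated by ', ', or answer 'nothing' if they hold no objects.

Tracking all object holders:
Start: wallet:Frank, umbrella:Rupert
Event 1 (give wallet: Frank -> Rupert). State: wallet:Rupert, umbrella:Rupert
Event 2 (give wallet: Rupert -> Carol). State: wallet:Carol, umbrella:Rupert
Event 3 (swap umbrella<->wallet: now umbrella:Carol, wallet:Rupert). State: wallet:Rupert, umbrella:Carol
Event 4 (give umbrella: Carol -> Rupert). State: wallet:Rupert, umbrella:Rupert
Event 5 (give umbrella: Rupert -> Frank). State: wallet:Rupert, umbrella:Frank
Event 6 (give wallet: Rupert -> Frank). State: wallet:Frank, umbrella:Frank
Event 7 (give wallet: Frank -> Rupert). State: wallet:Rupert, umbrella:Frank
Event 8 (give umbrella: Frank -> Ivan). State: wallet:Rupert, umbrella:Ivan

Final state: wallet:Rupert, umbrella:Ivan
Rupert holds: wallet.

Answer: wallet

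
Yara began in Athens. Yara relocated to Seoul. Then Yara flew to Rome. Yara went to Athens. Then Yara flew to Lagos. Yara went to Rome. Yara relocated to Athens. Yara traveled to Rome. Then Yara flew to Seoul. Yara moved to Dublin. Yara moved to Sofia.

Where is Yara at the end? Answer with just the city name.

Tracking Yara's location:
Start: Yara is in Athens.
After move 1: Athens -> Seoul. Yara is in Seoul.
After move 2: Seoul -> Rome. Yara is in Rome.
After move 3: Rome -> Athens. Yara is in Athens.
After move 4: Athens -> Lagos. Yara is in Lagos.
After move 5: Lagos -> Rome. Yara is in Rome.
After move 6: Rome -> Athens. Yara is in Athens.
After move 7: Athens -> Rome. Yara is in Rome.
After move 8: Rome -> Seoul. Yara is in Seoul.
After move 9: Seoul -> Dublin. Yara is in Dublin.
After move 10: Dublin -> Sofia. Yara is in Sofia.

Answer: Sofia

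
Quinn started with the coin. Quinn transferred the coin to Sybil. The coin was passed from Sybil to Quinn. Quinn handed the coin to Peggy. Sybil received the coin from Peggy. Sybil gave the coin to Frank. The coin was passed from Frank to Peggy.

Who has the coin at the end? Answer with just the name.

Tracking the coin through each event:
Start: Quinn has the coin.
After event 1: Sybil has the coin.
After event 2: Quinn has the coin.
After event 3: Peggy has the coin.
After event 4: Sybil has the coin.
After event 5: Frank has the coin.
After event 6: Peggy has the coin.

Answer: Peggy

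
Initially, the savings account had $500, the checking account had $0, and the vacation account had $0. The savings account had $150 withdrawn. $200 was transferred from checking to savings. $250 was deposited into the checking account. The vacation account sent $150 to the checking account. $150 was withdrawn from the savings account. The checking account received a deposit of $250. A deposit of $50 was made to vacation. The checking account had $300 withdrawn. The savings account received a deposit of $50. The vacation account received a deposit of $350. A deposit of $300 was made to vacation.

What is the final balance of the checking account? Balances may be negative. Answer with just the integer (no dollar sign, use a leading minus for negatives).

Answer: 150

Derivation:
Tracking account balances step by step:
Start: savings=500, checking=0, vacation=0
Event 1 (withdraw 150 from savings): savings: 500 - 150 = 350. Balances: savings=350, checking=0, vacation=0
Event 2 (transfer 200 checking -> savings): checking: 0 - 200 = -200, savings: 350 + 200 = 550. Balances: savings=550, checking=-200, vacation=0
Event 3 (deposit 250 to checking): checking: -200 + 250 = 50. Balances: savings=550, checking=50, vacation=0
Event 4 (transfer 150 vacation -> checking): vacation: 0 - 150 = -150, checking: 50 + 150 = 200. Balances: savings=550, checking=200, vacation=-150
Event 5 (withdraw 150 from savings): savings: 550 - 150 = 400. Balances: savings=400, checking=200, vacation=-150
Event 6 (deposit 250 to checking): checking: 200 + 250 = 450. Balances: savings=400, checking=450, vacation=-150
Event 7 (deposit 50 to vacation): vacation: -150 + 50 = -100. Balances: savings=400, checking=450, vacation=-100
Event 8 (withdraw 300 from checking): checking: 450 - 300 = 150. Balances: savings=400, checking=150, vacation=-100
Event 9 (deposit 50 to savings): savings: 400 + 50 = 450. Balances: savings=450, checking=150, vacation=-100
Event 10 (deposit 350 to vacation): vacation: -100 + 350 = 250. Balances: savings=450, checking=150, vacation=250
Event 11 (deposit 300 to vacation): vacation: 250 + 300 = 550. Balances: savings=450, checking=150, vacation=550

Final balance of checking: 150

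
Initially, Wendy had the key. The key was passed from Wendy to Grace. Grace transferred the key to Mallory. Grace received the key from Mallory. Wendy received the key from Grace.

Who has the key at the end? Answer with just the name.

Tracking the key through each event:
Start: Wendy has the key.
After event 1: Grace has the key.
After event 2: Mallory has the key.
After event 3: Grace has the key.
After event 4: Wendy has the key.

Answer: Wendy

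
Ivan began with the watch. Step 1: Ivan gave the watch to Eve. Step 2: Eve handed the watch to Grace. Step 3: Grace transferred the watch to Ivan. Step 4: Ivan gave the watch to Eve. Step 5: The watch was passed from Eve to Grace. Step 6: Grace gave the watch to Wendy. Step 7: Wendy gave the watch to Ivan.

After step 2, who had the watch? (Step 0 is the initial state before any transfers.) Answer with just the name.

Answer: Grace

Derivation:
Tracking the watch holder through step 2:
After step 0 (start): Ivan
After step 1: Eve
After step 2: Grace

At step 2, the holder is Grace.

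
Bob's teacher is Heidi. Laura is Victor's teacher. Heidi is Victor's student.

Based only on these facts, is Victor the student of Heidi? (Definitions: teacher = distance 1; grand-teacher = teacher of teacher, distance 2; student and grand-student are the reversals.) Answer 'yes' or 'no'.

Answer: no

Derivation:
Reconstructing the teacher chain from the given facts:
  Laura -> Victor -> Heidi -> Bob
(each arrow means 'teacher of the next')
Positions in the chain (0 = top):
  position of Laura: 0
  position of Victor: 1
  position of Heidi: 2
  position of Bob: 3

Victor is at position 1, Heidi is at position 2; signed distance (j - i) = 1.
'student' requires j - i = -1. Actual distance is 1, so the relation does NOT hold.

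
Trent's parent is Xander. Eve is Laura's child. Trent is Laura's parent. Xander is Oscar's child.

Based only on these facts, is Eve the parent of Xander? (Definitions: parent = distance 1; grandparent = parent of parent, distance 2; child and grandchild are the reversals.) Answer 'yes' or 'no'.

Reconstructing the parent chain from the given facts:
  Oscar -> Xander -> Trent -> Laura -> Eve
(each arrow means 'parent of the next')
Positions in the chain (0 = top):
  position of Oscar: 0
  position of Xander: 1
  position of Trent: 2
  position of Laura: 3
  position of Eve: 4

Eve is at position 4, Xander is at position 1; signed distance (j - i) = -3.
'parent' requires j - i = 1. Actual distance is -3, so the relation does NOT hold.

Answer: no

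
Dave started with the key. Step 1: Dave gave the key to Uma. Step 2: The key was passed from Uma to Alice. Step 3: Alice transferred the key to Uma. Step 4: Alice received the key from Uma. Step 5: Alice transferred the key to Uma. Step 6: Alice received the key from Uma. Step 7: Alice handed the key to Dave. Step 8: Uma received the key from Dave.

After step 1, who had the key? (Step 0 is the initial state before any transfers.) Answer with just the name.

Tracking the key holder through step 1:
After step 0 (start): Dave
After step 1: Uma

At step 1, the holder is Uma.

Answer: Uma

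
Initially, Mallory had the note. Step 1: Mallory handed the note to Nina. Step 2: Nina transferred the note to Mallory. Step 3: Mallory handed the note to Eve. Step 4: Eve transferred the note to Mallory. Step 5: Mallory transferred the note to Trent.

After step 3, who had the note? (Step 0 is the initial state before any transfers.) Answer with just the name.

Answer: Eve

Derivation:
Tracking the note holder through step 3:
After step 0 (start): Mallory
After step 1: Nina
After step 2: Mallory
After step 3: Eve

At step 3, the holder is Eve.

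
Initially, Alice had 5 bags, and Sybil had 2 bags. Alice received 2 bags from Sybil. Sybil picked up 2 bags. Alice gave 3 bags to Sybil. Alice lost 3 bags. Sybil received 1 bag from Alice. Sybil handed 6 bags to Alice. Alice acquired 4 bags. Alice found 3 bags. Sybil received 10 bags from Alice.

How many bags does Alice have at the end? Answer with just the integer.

Answer: 3

Derivation:
Tracking counts step by step:
Start: Alice=5, Sybil=2
Event 1 (Sybil -> Alice, 2): Sybil: 2 -> 0, Alice: 5 -> 7. State: Alice=7, Sybil=0
Event 2 (Sybil +2): Sybil: 0 -> 2. State: Alice=7, Sybil=2
Event 3 (Alice -> Sybil, 3): Alice: 7 -> 4, Sybil: 2 -> 5. State: Alice=4, Sybil=5
Event 4 (Alice -3): Alice: 4 -> 1. State: Alice=1, Sybil=5
Event 5 (Alice -> Sybil, 1): Alice: 1 -> 0, Sybil: 5 -> 6. State: Alice=0, Sybil=6
Event 6 (Sybil -> Alice, 6): Sybil: 6 -> 0, Alice: 0 -> 6. State: Alice=6, Sybil=0
Event 7 (Alice +4): Alice: 6 -> 10. State: Alice=10, Sybil=0
Event 8 (Alice +3): Alice: 10 -> 13. State: Alice=13, Sybil=0
Event 9 (Alice -> Sybil, 10): Alice: 13 -> 3, Sybil: 0 -> 10. State: Alice=3, Sybil=10

Alice's final count: 3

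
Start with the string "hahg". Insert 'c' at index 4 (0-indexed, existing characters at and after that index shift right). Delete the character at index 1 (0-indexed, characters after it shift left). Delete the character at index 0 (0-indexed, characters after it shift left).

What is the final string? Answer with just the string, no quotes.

Answer: hgc

Derivation:
Applying each edit step by step:
Start: "hahg"
Op 1 (insert 'c' at idx 4): "hahg" -> "hahgc"
Op 2 (delete idx 1 = 'a'): "hahgc" -> "hhgc"
Op 3 (delete idx 0 = 'h'): "hhgc" -> "hgc"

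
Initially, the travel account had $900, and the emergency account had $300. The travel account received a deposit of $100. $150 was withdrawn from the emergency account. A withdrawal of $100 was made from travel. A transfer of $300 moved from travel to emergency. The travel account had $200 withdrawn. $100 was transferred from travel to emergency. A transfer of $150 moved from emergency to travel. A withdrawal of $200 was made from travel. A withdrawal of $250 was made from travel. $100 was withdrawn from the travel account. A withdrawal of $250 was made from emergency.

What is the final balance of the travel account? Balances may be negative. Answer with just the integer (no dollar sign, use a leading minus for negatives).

Tracking account balances step by step:
Start: travel=900, emergency=300
Event 1 (deposit 100 to travel): travel: 900 + 100 = 1000. Balances: travel=1000, emergency=300
Event 2 (withdraw 150 from emergency): emergency: 300 - 150 = 150. Balances: travel=1000, emergency=150
Event 3 (withdraw 100 from travel): travel: 1000 - 100 = 900. Balances: travel=900, emergency=150
Event 4 (transfer 300 travel -> emergency): travel: 900 - 300 = 600, emergency: 150 + 300 = 450. Balances: travel=600, emergency=450
Event 5 (withdraw 200 from travel): travel: 600 - 200 = 400. Balances: travel=400, emergency=450
Event 6 (transfer 100 travel -> emergency): travel: 400 - 100 = 300, emergency: 450 + 100 = 550. Balances: travel=300, emergency=550
Event 7 (transfer 150 emergency -> travel): emergency: 550 - 150 = 400, travel: 300 + 150 = 450. Balances: travel=450, emergency=400
Event 8 (withdraw 200 from travel): travel: 450 - 200 = 250. Balances: travel=250, emergency=400
Event 9 (withdraw 250 from travel): travel: 250 - 250 = 0. Balances: travel=0, emergency=400
Event 10 (withdraw 100 from travel): travel: 0 - 100 = -100. Balances: travel=-100, emergency=400
Event 11 (withdraw 250 from emergency): emergency: 400 - 250 = 150. Balances: travel=-100, emergency=150

Final balance of travel: -100

Answer: -100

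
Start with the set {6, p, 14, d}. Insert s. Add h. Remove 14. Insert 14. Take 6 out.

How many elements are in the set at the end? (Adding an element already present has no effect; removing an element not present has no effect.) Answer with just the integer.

Answer: 5

Derivation:
Tracking the set through each operation:
Start: {14, 6, d, p}
Event 1 (add s): added. Set: {14, 6, d, p, s}
Event 2 (add h): added. Set: {14, 6, d, h, p, s}
Event 3 (remove 14): removed. Set: {6, d, h, p, s}
Event 4 (add 14): added. Set: {14, 6, d, h, p, s}
Event 5 (remove 6): removed. Set: {14, d, h, p, s}

Final set: {14, d, h, p, s} (size 5)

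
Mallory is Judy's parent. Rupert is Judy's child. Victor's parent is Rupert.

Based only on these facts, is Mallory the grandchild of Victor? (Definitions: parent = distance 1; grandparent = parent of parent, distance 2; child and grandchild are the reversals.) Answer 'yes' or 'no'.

Reconstructing the parent chain from the given facts:
  Mallory -> Judy -> Rupert -> Victor
(each arrow means 'parent of the next')
Positions in the chain (0 = top):
  position of Mallory: 0
  position of Judy: 1
  position of Rupert: 2
  position of Victor: 3

Mallory is at position 0, Victor is at position 3; signed distance (j - i) = 3.
'grandchild' requires j - i = -2. Actual distance is 3, so the relation does NOT hold.

Answer: no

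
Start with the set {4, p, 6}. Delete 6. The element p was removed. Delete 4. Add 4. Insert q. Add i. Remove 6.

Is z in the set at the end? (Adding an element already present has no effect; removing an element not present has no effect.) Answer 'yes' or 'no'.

Answer: no

Derivation:
Tracking the set through each operation:
Start: {4, 6, p}
Event 1 (remove 6): removed. Set: {4, p}
Event 2 (remove p): removed. Set: {4}
Event 3 (remove 4): removed. Set: {}
Event 4 (add 4): added. Set: {4}
Event 5 (add q): added. Set: {4, q}
Event 6 (add i): added. Set: {4, i, q}
Event 7 (remove 6): not present, no change. Set: {4, i, q}

Final set: {4, i, q} (size 3)
z is NOT in the final set.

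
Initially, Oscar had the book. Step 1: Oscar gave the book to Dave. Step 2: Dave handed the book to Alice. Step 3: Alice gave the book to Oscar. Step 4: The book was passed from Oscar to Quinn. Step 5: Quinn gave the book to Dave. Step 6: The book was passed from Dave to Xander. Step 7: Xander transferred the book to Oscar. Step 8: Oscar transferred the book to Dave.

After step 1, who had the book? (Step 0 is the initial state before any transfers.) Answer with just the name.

Answer: Dave

Derivation:
Tracking the book holder through step 1:
After step 0 (start): Oscar
After step 1: Dave

At step 1, the holder is Dave.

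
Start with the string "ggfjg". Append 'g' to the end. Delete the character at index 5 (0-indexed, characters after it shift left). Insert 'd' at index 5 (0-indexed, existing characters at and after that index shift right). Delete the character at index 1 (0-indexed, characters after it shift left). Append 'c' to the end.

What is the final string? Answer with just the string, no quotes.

Applying each edit step by step:
Start: "ggfjg"
Op 1 (append 'g'): "ggfjg" -> "ggfjgg"
Op 2 (delete idx 5 = 'g'): "ggfjgg" -> "ggfjg"
Op 3 (insert 'd' at idx 5): "ggfjg" -> "ggfjgd"
Op 4 (delete idx 1 = 'g'): "ggfjgd" -> "gfjgd"
Op 5 (append 'c'): "gfjgd" -> "gfjgdc"

Answer: gfjgdc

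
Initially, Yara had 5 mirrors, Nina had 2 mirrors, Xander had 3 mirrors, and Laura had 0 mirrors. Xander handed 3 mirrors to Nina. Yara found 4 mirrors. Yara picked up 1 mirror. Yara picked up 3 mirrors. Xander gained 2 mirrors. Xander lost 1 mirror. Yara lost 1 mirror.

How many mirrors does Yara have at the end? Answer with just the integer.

Tracking counts step by step:
Start: Yara=5, Nina=2, Xander=3, Laura=0
Event 1 (Xander -> Nina, 3): Xander: 3 -> 0, Nina: 2 -> 5. State: Yara=5, Nina=5, Xander=0, Laura=0
Event 2 (Yara +4): Yara: 5 -> 9. State: Yara=9, Nina=5, Xander=0, Laura=0
Event 3 (Yara +1): Yara: 9 -> 10. State: Yara=10, Nina=5, Xander=0, Laura=0
Event 4 (Yara +3): Yara: 10 -> 13. State: Yara=13, Nina=5, Xander=0, Laura=0
Event 5 (Xander +2): Xander: 0 -> 2. State: Yara=13, Nina=5, Xander=2, Laura=0
Event 6 (Xander -1): Xander: 2 -> 1. State: Yara=13, Nina=5, Xander=1, Laura=0
Event 7 (Yara -1): Yara: 13 -> 12. State: Yara=12, Nina=5, Xander=1, Laura=0

Yara's final count: 12

Answer: 12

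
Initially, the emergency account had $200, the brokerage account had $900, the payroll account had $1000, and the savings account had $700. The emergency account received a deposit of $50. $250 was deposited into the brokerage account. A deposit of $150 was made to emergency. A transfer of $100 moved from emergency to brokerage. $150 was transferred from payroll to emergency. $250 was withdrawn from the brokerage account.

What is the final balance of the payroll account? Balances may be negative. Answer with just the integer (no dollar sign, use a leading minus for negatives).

Answer: 850

Derivation:
Tracking account balances step by step:
Start: emergency=200, brokerage=900, payroll=1000, savings=700
Event 1 (deposit 50 to emergency): emergency: 200 + 50 = 250. Balances: emergency=250, brokerage=900, payroll=1000, savings=700
Event 2 (deposit 250 to brokerage): brokerage: 900 + 250 = 1150. Balances: emergency=250, brokerage=1150, payroll=1000, savings=700
Event 3 (deposit 150 to emergency): emergency: 250 + 150 = 400. Balances: emergency=400, brokerage=1150, payroll=1000, savings=700
Event 4 (transfer 100 emergency -> brokerage): emergency: 400 - 100 = 300, brokerage: 1150 + 100 = 1250. Balances: emergency=300, brokerage=1250, payroll=1000, savings=700
Event 5 (transfer 150 payroll -> emergency): payroll: 1000 - 150 = 850, emergency: 300 + 150 = 450. Balances: emergency=450, brokerage=1250, payroll=850, savings=700
Event 6 (withdraw 250 from brokerage): brokerage: 1250 - 250 = 1000. Balances: emergency=450, brokerage=1000, payroll=850, savings=700

Final balance of payroll: 850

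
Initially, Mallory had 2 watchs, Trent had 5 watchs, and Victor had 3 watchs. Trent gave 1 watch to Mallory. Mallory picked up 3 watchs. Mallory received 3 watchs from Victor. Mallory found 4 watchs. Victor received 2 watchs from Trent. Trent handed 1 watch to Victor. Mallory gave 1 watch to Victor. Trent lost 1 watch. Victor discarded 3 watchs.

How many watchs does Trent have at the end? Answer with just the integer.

Answer: 0

Derivation:
Tracking counts step by step:
Start: Mallory=2, Trent=5, Victor=3
Event 1 (Trent -> Mallory, 1): Trent: 5 -> 4, Mallory: 2 -> 3. State: Mallory=3, Trent=4, Victor=3
Event 2 (Mallory +3): Mallory: 3 -> 6. State: Mallory=6, Trent=4, Victor=3
Event 3 (Victor -> Mallory, 3): Victor: 3 -> 0, Mallory: 6 -> 9. State: Mallory=9, Trent=4, Victor=0
Event 4 (Mallory +4): Mallory: 9 -> 13. State: Mallory=13, Trent=4, Victor=0
Event 5 (Trent -> Victor, 2): Trent: 4 -> 2, Victor: 0 -> 2. State: Mallory=13, Trent=2, Victor=2
Event 6 (Trent -> Victor, 1): Trent: 2 -> 1, Victor: 2 -> 3. State: Mallory=13, Trent=1, Victor=3
Event 7 (Mallory -> Victor, 1): Mallory: 13 -> 12, Victor: 3 -> 4. State: Mallory=12, Trent=1, Victor=4
Event 8 (Trent -1): Trent: 1 -> 0. State: Mallory=12, Trent=0, Victor=4
Event 9 (Victor -3): Victor: 4 -> 1. State: Mallory=12, Trent=0, Victor=1

Trent's final count: 0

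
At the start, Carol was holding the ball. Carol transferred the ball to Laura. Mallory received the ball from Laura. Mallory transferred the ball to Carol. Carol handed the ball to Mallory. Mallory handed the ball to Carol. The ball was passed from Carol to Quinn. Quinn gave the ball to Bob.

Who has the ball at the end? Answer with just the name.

Tracking the ball through each event:
Start: Carol has the ball.
After event 1: Laura has the ball.
After event 2: Mallory has the ball.
After event 3: Carol has the ball.
After event 4: Mallory has the ball.
After event 5: Carol has the ball.
After event 6: Quinn has the ball.
After event 7: Bob has the ball.

Answer: Bob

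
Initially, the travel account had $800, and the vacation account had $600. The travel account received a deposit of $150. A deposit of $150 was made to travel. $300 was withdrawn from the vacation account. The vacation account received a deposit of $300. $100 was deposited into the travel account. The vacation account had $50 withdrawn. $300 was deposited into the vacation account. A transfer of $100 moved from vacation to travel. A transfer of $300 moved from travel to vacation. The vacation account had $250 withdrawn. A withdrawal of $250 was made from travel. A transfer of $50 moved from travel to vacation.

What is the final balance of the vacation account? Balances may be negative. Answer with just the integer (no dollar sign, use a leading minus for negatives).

Answer: 850

Derivation:
Tracking account balances step by step:
Start: travel=800, vacation=600
Event 1 (deposit 150 to travel): travel: 800 + 150 = 950. Balances: travel=950, vacation=600
Event 2 (deposit 150 to travel): travel: 950 + 150 = 1100. Balances: travel=1100, vacation=600
Event 3 (withdraw 300 from vacation): vacation: 600 - 300 = 300. Balances: travel=1100, vacation=300
Event 4 (deposit 300 to vacation): vacation: 300 + 300 = 600. Balances: travel=1100, vacation=600
Event 5 (deposit 100 to travel): travel: 1100 + 100 = 1200. Balances: travel=1200, vacation=600
Event 6 (withdraw 50 from vacation): vacation: 600 - 50 = 550. Balances: travel=1200, vacation=550
Event 7 (deposit 300 to vacation): vacation: 550 + 300 = 850. Balances: travel=1200, vacation=850
Event 8 (transfer 100 vacation -> travel): vacation: 850 - 100 = 750, travel: 1200 + 100 = 1300. Balances: travel=1300, vacation=750
Event 9 (transfer 300 travel -> vacation): travel: 1300 - 300 = 1000, vacation: 750 + 300 = 1050. Balances: travel=1000, vacation=1050
Event 10 (withdraw 250 from vacation): vacation: 1050 - 250 = 800. Balances: travel=1000, vacation=800
Event 11 (withdraw 250 from travel): travel: 1000 - 250 = 750. Balances: travel=750, vacation=800
Event 12 (transfer 50 travel -> vacation): travel: 750 - 50 = 700, vacation: 800 + 50 = 850. Balances: travel=700, vacation=850

Final balance of vacation: 850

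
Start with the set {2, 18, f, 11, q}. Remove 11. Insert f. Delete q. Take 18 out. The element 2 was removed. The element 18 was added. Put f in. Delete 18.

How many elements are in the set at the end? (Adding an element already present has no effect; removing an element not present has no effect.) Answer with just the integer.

Tracking the set through each operation:
Start: {11, 18, 2, f, q}
Event 1 (remove 11): removed. Set: {18, 2, f, q}
Event 2 (add f): already present, no change. Set: {18, 2, f, q}
Event 3 (remove q): removed. Set: {18, 2, f}
Event 4 (remove 18): removed. Set: {2, f}
Event 5 (remove 2): removed. Set: {f}
Event 6 (add 18): added. Set: {18, f}
Event 7 (add f): already present, no change. Set: {18, f}
Event 8 (remove 18): removed. Set: {f}

Final set: {f} (size 1)

Answer: 1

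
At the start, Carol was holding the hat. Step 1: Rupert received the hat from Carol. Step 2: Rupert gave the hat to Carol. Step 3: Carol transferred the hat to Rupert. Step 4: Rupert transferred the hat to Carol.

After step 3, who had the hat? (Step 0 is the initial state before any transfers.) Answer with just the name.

Answer: Rupert

Derivation:
Tracking the hat holder through step 3:
After step 0 (start): Carol
After step 1: Rupert
After step 2: Carol
After step 3: Rupert

At step 3, the holder is Rupert.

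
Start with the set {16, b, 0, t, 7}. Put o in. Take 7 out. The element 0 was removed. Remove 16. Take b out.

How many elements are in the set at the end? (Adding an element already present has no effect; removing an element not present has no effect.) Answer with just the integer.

Tracking the set through each operation:
Start: {0, 16, 7, b, t}
Event 1 (add o): added. Set: {0, 16, 7, b, o, t}
Event 2 (remove 7): removed. Set: {0, 16, b, o, t}
Event 3 (remove 0): removed. Set: {16, b, o, t}
Event 4 (remove 16): removed. Set: {b, o, t}
Event 5 (remove b): removed. Set: {o, t}

Final set: {o, t} (size 2)

Answer: 2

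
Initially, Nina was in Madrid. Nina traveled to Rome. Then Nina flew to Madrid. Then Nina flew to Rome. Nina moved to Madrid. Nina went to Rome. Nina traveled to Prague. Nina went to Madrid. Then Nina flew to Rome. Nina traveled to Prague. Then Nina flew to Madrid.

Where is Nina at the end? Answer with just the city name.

Answer: Madrid

Derivation:
Tracking Nina's location:
Start: Nina is in Madrid.
After move 1: Madrid -> Rome. Nina is in Rome.
After move 2: Rome -> Madrid. Nina is in Madrid.
After move 3: Madrid -> Rome. Nina is in Rome.
After move 4: Rome -> Madrid. Nina is in Madrid.
After move 5: Madrid -> Rome. Nina is in Rome.
After move 6: Rome -> Prague. Nina is in Prague.
After move 7: Prague -> Madrid. Nina is in Madrid.
After move 8: Madrid -> Rome. Nina is in Rome.
After move 9: Rome -> Prague. Nina is in Prague.
After move 10: Prague -> Madrid. Nina is in Madrid.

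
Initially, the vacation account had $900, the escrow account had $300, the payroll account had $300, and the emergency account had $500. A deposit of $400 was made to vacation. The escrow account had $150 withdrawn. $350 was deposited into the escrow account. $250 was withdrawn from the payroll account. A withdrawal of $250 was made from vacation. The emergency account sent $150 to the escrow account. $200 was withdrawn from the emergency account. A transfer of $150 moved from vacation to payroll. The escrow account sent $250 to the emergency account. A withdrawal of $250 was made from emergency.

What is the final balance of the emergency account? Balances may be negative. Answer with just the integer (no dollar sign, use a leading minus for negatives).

Answer: 150

Derivation:
Tracking account balances step by step:
Start: vacation=900, escrow=300, payroll=300, emergency=500
Event 1 (deposit 400 to vacation): vacation: 900 + 400 = 1300. Balances: vacation=1300, escrow=300, payroll=300, emergency=500
Event 2 (withdraw 150 from escrow): escrow: 300 - 150 = 150. Balances: vacation=1300, escrow=150, payroll=300, emergency=500
Event 3 (deposit 350 to escrow): escrow: 150 + 350 = 500. Balances: vacation=1300, escrow=500, payroll=300, emergency=500
Event 4 (withdraw 250 from payroll): payroll: 300 - 250 = 50. Balances: vacation=1300, escrow=500, payroll=50, emergency=500
Event 5 (withdraw 250 from vacation): vacation: 1300 - 250 = 1050. Balances: vacation=1050, escrow=500, payroll=50, emergency=500
Event 6 (transfer 150 emergency -> escrow): emergency: 500 - 150 = 350, escrow: 500 + 150 = 650. Balances: vacation=1050, escrow=650, payroll=50, emergency=350
Event 7 (withdraw 200 from emergency): emergency: 350 - 200 = 150. Balances: vacation=1050, escrow=650, payroll=50, emergency=150
Event 8 (transfer 150 vacation -> payroll): vacation: 1050 - 150 = 900, payroll: 50 + 150 = 200. Balances: vacation=900, escrow=650, payroll=200, emergency=150
Event 9 (transfer 250 escrow -> emergency): escrow: 650 - 250 = 400, emergency: 150 + 250 = 400. Balances: vacation=900, escrow=400, payroll=200, emergency=400
Event 10 (withdraw 250 from emergency): emergency: 400 - 250 = 150. Balances: vacation=900, escrow=400, payroll=200, emergency=150

Final balance of emergency: 150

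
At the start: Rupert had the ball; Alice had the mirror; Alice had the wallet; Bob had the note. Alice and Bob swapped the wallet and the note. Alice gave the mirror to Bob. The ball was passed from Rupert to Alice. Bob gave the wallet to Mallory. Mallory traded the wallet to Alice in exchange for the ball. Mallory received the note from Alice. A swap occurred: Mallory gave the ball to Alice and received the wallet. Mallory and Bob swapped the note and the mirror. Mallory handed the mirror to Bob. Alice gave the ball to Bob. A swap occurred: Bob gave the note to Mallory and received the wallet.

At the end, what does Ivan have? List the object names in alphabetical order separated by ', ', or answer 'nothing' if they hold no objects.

Tracking all object holders:
Start: ball:Rupert, mirror:Alice, wallet:Alice, note:Bob
Event 1 (swap wallet<->note: now wallet:Bob, note:Alice). State: ball:Rupert, mirror:Alice, wallet:Bob, note:Alice
Event 2 (give mirror: Alice -> Bob). State: ball:Rupert, mirror:Bob, wallet:Bob, note:Alice
Event 3 (give ball: Rupert -> Alice). State: ball:Alice, mirror:Bob, wallet:Bob, note:Alice
Event 4 (give wallet: Bob -> Mallory). State: ball:Alice, mirror:Bob, wallet:Mallory, note:Alice
Event 5 (swap wallet<->ball: now wallet:Alice, ball:Mallory). State: ball:Mallory, mirror:Bob, wallet:Alice, note:Alice
Event 6 (give note: Alice -> Mallory). State: ball:Mallory, mirror:Bob, wallet:Alice, note:Mallory
Event 7 (swap ball<->wallet: now ball:Alice, wallet:Mallory). State: ball:Alice, mirror:Bob, wallet:Mallory, note:Mallory
Event 8 (swap note<->mirror: now note:Bob, mirror:Mallory). State: ball:Alice, mirror:Mallory, wallet:Mallory, note:Bob
Event 9 (give mirror: Mallory -> Bob). State: ball:Alice, mirror:Bob, wallet:Mallory, note:Bob
Event 10 (give ball: Alice -> Bob). State: ball:Bob, mirror:Bob, wallet:Mallory, note:Bob
Event 11 (swap note<->wallet: now note:Mallory, wallet:Bob). State: ball:Bob, mirror:Bob, wallet:Bob, note:Mallory

Final state: ball:Bob, mirror:Bob, wallet:Bob, note:Mallory
Ivan holds: (nothing).

Answer: nothing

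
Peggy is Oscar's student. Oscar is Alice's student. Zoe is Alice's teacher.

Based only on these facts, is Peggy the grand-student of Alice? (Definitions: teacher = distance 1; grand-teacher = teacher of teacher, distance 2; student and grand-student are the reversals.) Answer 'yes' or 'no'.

Reconstructing the teacher chain from the given facts:
  Zoe -> Alice -> Oscar -> Peggy
(each arrow means 'teacher of the next')
Positions in the chain (0 = top):
  position of Zoe: 0
  position of Alice: 1
  position of Oscar: 2
  position of Peggy: 3

Peggy is at position 3, Alice is at position 1; signed distance (j - i) = -2.
'grand-student' requires j - i = -2. Actual distance is -2, so the relation HOLDS.

Answer: yes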